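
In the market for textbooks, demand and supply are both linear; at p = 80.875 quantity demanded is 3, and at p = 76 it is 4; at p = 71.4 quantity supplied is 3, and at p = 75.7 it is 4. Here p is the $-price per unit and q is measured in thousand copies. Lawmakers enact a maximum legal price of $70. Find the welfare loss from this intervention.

Demand slope = (76 − 80.875)/(4 − 3) = −4.875, so p = 95.5 − 4.875q.
Supply slope = (75.7 − 71.4)/(4 − 3) = 4.3, so p = 58.5 + 4.3q.
Competitive equilibrium: 95.5 − 4.875q = 58.5 + 4.3q → q* = 4.0327, p* = 75.8406.
At the ceiling p = 70, quantity supplied = (70 − 58.5)/4.3 = 2.6744.
Willingness to pay at q' = 2.6744: 95.5 − 4.875·2.6744 = 82.4623.
Δq = 4.0327 − 2.6744 = 1.3583; wedge = 82.4623 − 70 = 12.4623.
Welfare loss = ½ × 1.3583 × 12.4623 = $8.46 thousand.

$8.46 thousand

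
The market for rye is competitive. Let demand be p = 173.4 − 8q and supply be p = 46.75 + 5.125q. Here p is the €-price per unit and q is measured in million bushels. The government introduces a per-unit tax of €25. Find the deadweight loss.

Competitive equilibrium: 173.4 − 8q = 46.75 + 5.125q → q* = 9.6495, p* = 96.2038.
With the tax, the buyer price exceeds the seller price by 25: (173.4 − 8q) − (46.75 + 5.125q) = 25 → q' = 7.7448.
Δq = 9.6495 − 7.7448 = 1.9047; the wedge equals the tax, 25.
The triangle = ½ × 1.9047 × 25 = €23.81 million.

€23.81 million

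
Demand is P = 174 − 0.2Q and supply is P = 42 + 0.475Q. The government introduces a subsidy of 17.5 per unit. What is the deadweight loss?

Competitive equilibrium: 174 − 0.2Q = 42 + 0.475Q → Q* = 195.5556, P* = 134.8889.
The subsidy lowers effective supply by 17.5: P = 24.5 + 0.475Q.
New quantity: 174 − 0.2Q = 24.5 + 0.475Q → Q' = 221.4815.
Overproduction ΔQ = 221.4815 − 195.5556 = 25.9259; wedge = subsidy = 17.5.
Welfare loss = ½ × 25.9259 × 17.5 = 226.85.

226.85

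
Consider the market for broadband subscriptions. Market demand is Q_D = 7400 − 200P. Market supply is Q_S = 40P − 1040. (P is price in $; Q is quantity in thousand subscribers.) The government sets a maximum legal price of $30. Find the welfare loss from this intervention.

$640.67 thousand

In inverse form: demand P = 37 − 0.005Q, supply P = 26 + 0.025Q.
Competitive equilibrium: 37 − 0.005Q = 26 + 0.025Q → Q* = 366.6667, P* = 35.1667.
At the ceiling P = 30, quantity supplied = (30 − 26)/0.025 = 160.
Willingness to pay at Q' = 160: 37 − 0.005·160 = 36.2.
ΔQ = 366.6667 − 160 = 206.6667; wedge = 36.2 − 30 = 6.2.
The triangle = ½ × 206.6667 × 6.2 = $640.67 thousand.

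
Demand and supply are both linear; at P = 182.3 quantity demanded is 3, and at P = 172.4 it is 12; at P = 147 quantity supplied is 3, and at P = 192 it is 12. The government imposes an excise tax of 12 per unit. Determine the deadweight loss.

11.80

Demand slope = (172.4 − 182.3)/(12 − 3) = −1.1, so P = 185.6 − 1.1Q.
Supply slope = (192 − 147)/(12 − 3) = 5, so P = 132 + 5Q.
Competitive equilibrium: 185.6 − 1.1Q = 132 + 5Q → Q* = 8.7869, P* = 175.9344.
With the tax, the buyer price exceeds the seller price by 12: (185.6 − 1.1Q) − (132 + 5Q) = 12 → Q' = 6.8197.
ΔQ = 8.7869 − 6.8197 = 1.9672; the wedge equals the tax, 12.
Welfare loss = ½ × 1.9672 × 12 = 11.80.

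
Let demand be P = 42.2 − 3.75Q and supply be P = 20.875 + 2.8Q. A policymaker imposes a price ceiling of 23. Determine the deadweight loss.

20.42

Competitive equilibrium: 42.2 − 3.75Q = 20.875 + 2.8Q → Q* = 3.2557, P* = 29.991.
At the ceiling P = 23, quantity supplied = (23 − 20.875)/2.8 = 0.7589.
Willingness to pay at Q' = 0.7589: 42.2 − 3.75·0.7589 = 39.3541.
ΔQ = 3.2557 − 0.7589 = 2.4968; wedge = 39.3541 − 23 = 16.3541.
The triangle = ½ × 2.4968 × 16.3541 = 20.42.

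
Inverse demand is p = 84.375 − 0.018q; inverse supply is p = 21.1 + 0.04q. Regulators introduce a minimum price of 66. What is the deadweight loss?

Competitive equilibrium: 84.375 − 0.018q = 21.1 + 0.04q → q* = 1090.9483, p* = 64.7379.
At the floor p = 66, quantity demanded = (84.375 − 66)/0.018 = 1020.8333.
Sellers' marginal cost at q' = 1020.8333: 21.1 + 0.04·1020.8333 = 61.9333.
Δq = 1090.9483 − 1020.8333 = 70.115; wedge = 66 − 61.9333 = 4.0667.
Deadweight loss = ½ × 70.115 × 4.0667 = 142.57.

142.57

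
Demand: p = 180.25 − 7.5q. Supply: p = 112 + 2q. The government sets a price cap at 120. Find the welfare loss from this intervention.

48.16

Competitive equilibrium: 180.25 − 7.5q = 112 + 2q → q* = 7.1842, p* = 126.3684.
At the ceiling p = 120, quantity supplied = (120 − 112)/2 = 4.
Willingness to pay at q' = 4: 180.25 − 7.5·4 = 150.25.
Δq = 7.1842 − 4 = 3.1842; wedge = 150.25 − 120 = 30.25.
The triangle = ½ × 3.1842 × 30.25 = 48.16.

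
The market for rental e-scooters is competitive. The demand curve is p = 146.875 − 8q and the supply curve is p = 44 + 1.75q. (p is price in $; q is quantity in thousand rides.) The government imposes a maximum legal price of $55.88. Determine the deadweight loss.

$69.02 thousand

Competitive equilibrium: 146.875 − 8q = 44 + 1.75q → q* = 10.5513, p* = 62.4647.
At the ceiling p = 55.88, quantity supplied = (55.88 − 44)/1.75 = 6.7886.
Willingness to pay at q' = 6.7886: 146.875 − 8·6.7886 = 92.5662.
Δq = 10.5513 − 6.7886 = 3.7627; wedge = 92.5662 − 55.88 = 36.6862.
Deadweight loss = ½ × 3.7627 × 36.6862 = $69.02 thousand.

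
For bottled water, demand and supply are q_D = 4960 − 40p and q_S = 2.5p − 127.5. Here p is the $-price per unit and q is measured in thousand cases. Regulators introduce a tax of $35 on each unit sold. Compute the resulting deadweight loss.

In inverse form: demand p = 124 − 0.025q, supply p = 51 + 0.4q.
Competitive equilibrium: 124 − 0.025q = 51 + 0.4q → q* = 171.7647, p* = 119.7059.
With the tax, the buyer price exceeds the seller price by 35: (124 − 0.025q) − (51 + 0.4q) = 35 → q' = 89.4118.
Δq = 171.7647 − 89.4118 = 82.3529; the wedge equals the tax, 35.
The triangle = ½ × 82.3529 × 35 = $1441.18 thousand.

$1441.18 thousand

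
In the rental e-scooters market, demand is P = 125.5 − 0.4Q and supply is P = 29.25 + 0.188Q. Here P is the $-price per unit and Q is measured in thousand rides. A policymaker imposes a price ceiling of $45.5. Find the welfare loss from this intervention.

Competitive equilibrium: 125.5 − 0.4Q = 29.25 + 0.188Q → Q* = 163.6905, P* = 60.0238.
At the ceiling P = 45.5, quantity supplied = (45.5 − 29.25)/0.188 = 86.4362.
Willingness to pay at Q' = 86.4362: 125.5 − 0.4·86.4362 = 90.9255.
ΔQ = 163.6905 − 86.4362 = 77.2543; wedge = 90.9255 − 45.5 = 45.4255.
DWL = ½ × 77.2543 × 45.4255 = $1754.66 thousand.

$1754.66 thousand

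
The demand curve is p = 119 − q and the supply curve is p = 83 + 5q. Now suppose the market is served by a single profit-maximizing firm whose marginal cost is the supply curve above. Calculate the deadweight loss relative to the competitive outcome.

Competitive equilibrium: 119 − q = 83 + 5q → q* = 6, p* = 113.
Marginal revenue: MR = 119 − 2q. Set MR = MC: 119 − 2q = 83 + 5q → q_m = 5.1429.
Price p_m = 119 − 1·5.1429 = 113.8571; MC(q_m) = 83 + 5·5.1429 = 108.7145.
Competitive q* = 6, so Δq = 0.8571; wedge = 113.8571 − 108.7145 = 5.1426.
DWL = ½ × 0.8571 × 5.1426 = 2.20.

2.20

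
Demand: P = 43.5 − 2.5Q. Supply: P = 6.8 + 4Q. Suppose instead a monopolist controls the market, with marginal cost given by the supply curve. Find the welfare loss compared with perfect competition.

Competitive equilibrium: 43.5 − 2.5Q = 6.8 + 4Q → Q* = 5.6462, P* = 29.3846.
Marginal revenue: MR = 43.5 − 5Q. Set MR = MC: 43.5 − 5Q = 6.8 + 4Q → Q_m = 4.0778.
Price P_m = 43.5 − 2.5·4.0778 = 33.3055; MC(Q_m) = 6.8 + 4·4.0778 = 23.1112.
Competitive Q* = 5.6462, so ΔQ = 1.5684; wedge = 33.3055 − 23.1112 = 10.1943.
The triangle = ½ × 1.5684 × 10.1943 = 7.99.

7.99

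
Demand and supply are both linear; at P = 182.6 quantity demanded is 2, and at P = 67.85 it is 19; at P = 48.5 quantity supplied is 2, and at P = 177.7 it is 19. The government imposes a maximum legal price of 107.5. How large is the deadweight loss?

17.95

Demand slope = (67.85 − 182.6)/(19 − 2) = −6.75, so P = 196.1 − 6.75Q.
Supply slope = (177.7 − 48.5)/(19 − 2) = 7.6, so P = 33.3 + 7.6Q.
Competitive equilibrium: 196.1 − 6.75Q = 33.3 + 7.6Q → Q* = 11.3449, P* = 119.5216.
At the ceiling P = 107.5, quantity supplied = (107.5 − 33.3)/7.6 = 9.7632.
Willingness to pay at Q' = 9.7632: 196.1 − 6.75·9.7632 = 130.1984.
ΔQ = 11.3449 − 9.7632 = 1.5817; wedge = 130.1984 − 107.5 = 22.6984.
The triangle = ½ × 1.5817 × 22.6984 = 17.95.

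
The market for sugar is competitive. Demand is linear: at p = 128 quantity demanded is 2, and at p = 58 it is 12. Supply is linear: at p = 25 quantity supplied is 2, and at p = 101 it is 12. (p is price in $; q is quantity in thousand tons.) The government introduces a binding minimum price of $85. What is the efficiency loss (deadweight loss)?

$6.07 thousand

Demand slope = (58 − 128)/(12 − 2) = −7, so p = 142 − 7q.
Supply slope = (101 − 25)/(12 − 2) = 7.6, so p = 9.8 + 7.6q.
Competitive equilibrium: 142 − 7q = 9.8 + 7.6q → q* = 9.0548, p* = 78.6164.
At the floor p = 85, quantity demanded = (142 − 85)/7 = 8.1429.
Sellers' marginal cost at q' = 8.1429: 9.8 + 7.6·8.1429 = 71.686.
Δq = 9.0548 − 8.1429 = 0.9119; wedge = 85 − 71.686 = 13.314.
Deadweight loss = ½ × 0.9119 × 13.314 = $6.07 thousand.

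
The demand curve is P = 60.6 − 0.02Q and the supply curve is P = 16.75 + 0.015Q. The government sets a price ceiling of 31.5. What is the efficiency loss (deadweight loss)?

Competitive equilibrium: 60.6 − 0.02Q = 16.75 + 0.015Q → Q* = 1252.8571, P* = 35.5429.
At the ceiling P = 31.5, quantity supplied = (31.5 − 16.75)/0.015 = 983.3333.
Willingness to pay at Q' = 983.3333: 60.6 − 0.02·983.3333 = 40.9333.
ΔQ = 1252.8571 − 983.3333 = 269.5238; wedge = 40.9333 − 31.5 = 9.4333.
Deadweight loss = ½ × 269.5238 × 9.4333 = 1271.25.

1271.25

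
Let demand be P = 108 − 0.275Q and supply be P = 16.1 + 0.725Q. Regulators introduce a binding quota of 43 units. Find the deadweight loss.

1195.605

Competitive equilibrium: 108 − 0.275Q = 16.1 + 0.725Q → Q* = 91.9, P* = 82.7275.
At Q = 43: demand price = 108 − 0.275·43 = 96.175; supply price = 16.1 + 0.725·43 = 47.275.
ΔQ = 91.9 − 43 = 48.9; wedge = 96.175 − 47.275 = 48.9.
Welfare loss = ½ × 48.9 × 48.9 = 1195.605.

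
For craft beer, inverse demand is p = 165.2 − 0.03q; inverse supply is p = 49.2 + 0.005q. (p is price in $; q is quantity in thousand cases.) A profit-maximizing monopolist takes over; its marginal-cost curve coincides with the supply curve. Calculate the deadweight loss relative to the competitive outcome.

$40948.10 thousand

Competitive equilibrium: 165.2 − 0.03q = 49.2 + 0.005q → q* = 3314.28571, p* = 65.77143.
Marginal revenue: MR = 165.2 − 0.06q. Set MR = MC: 165.2 − 0.06q = 49.2 + 0.005q → q_m = 1784.61538.
Price p_m = 165.2 − 0.03·1784.61538 = 111.66154; MC(q_m) = 49.2 + 0.005·1784.61538 = 58.12308.
Competitive q* = 3314.28571, so Δq = 1529.67033; wedge = 111.66154 − 58.12308 = 53.53846.
The triangle = ½ × 1529.67033 × 53.53846 = $40948.10 thousand.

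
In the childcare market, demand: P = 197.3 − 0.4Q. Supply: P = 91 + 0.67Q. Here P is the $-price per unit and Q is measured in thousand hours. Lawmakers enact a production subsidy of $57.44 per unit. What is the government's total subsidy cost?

Competitive equilibrium: 197.3 − 0.4Q = 91 + 0.67Q → Q* = 99.3458, P* = 157.5617.
The subsidy lowers effective supply by 57.44: P = 33.56 + 0.67Q.
New quantity: 197.3 − 0.4Q = 33.56 + 0.67Q → Q' = 153.028.
Total subsidy cost = 57.44 × 153.028 = $8789.93 thousand.

$8789.93 thousand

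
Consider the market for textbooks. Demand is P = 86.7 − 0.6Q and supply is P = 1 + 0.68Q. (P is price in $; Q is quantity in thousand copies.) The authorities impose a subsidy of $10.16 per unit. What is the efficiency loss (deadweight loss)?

Competitive equilibrium: 86.7 − 0.6Q = 1 + 0.68Q → Q* = 66.9531, P* = 46.5281.
The subsidy lowers effective supply by 10.16: P = 0.68Q − 9.16.
New quantity: 86.7 − 0.6Q = 0.68Q − 9.16 → Q' = 74.8906.
Overproduction ΔQ = 74.8906 − 66.9531 = 7.9375; wedge = subsidy = 10.16.
Welfare loss = ½ × 7.9375 × 10.16 = $40.32 thousand.

$40.32 thousand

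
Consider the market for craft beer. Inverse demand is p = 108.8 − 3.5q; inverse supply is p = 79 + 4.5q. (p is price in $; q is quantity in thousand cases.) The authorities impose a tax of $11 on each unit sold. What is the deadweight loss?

Competitive equilibrium: 108.8 − 3.5q = 79 + 4.5q → q* = 3.725, p* = 95.7625.
With the tax, the buyer price exceeds the seller price by 11: (108.8 − 3.5q) − (79 + 4.5q) = 11 → q' = 2.35.
Δq = 3.725 − 2.35 = 1.375; the wedge equals the tax, 11.
DWL = ½ × 1.375 × 11 = $7.56 thousand.

$7.56 thousand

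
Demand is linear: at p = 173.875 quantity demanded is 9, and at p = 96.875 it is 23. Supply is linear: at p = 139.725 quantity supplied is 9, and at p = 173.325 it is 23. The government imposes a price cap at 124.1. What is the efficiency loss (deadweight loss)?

Demand slope = (96.875 − 173.875)/(23 − 9) = −5.5, so p = 223.375 − 5.5q.
Supply slope = (173.325 − 139.725)/(23 − 9) = 2.4, so p = 118.125 + 2.4q.
Competitive equilibrium: 223.375 − 5.5q = 118.125 + 2.4q → q* = 13.32278, p* = 150.09968.
At the ceiling p = 124.1, quantity supplied = (124.1 − 118.125)/2.4 = 2.48958.
Willingness to pay at q' = 2.48958: 223.375 − 5.5·2.48958 = 209.68231.
Δq = 13.32278 − 2.48958 = 10.8332; wedge = 209.68231 − 124.1 = 85.58231.
The triangle = ½ × 10.8332 × 85.58231 = 463.57.

463.57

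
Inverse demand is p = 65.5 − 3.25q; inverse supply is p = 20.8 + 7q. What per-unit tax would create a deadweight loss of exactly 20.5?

Competitive equilibrium: 65.5 − 3.25q = 20.8 + 7q → q* = 4.361, p* = 51.3268.
A tax t gives Δq = t/10.25 and wedge t, so DWL = t²/20.5.
t²/20.5 = 20.5 → t² = 420.25 → t = 20.5.

20.5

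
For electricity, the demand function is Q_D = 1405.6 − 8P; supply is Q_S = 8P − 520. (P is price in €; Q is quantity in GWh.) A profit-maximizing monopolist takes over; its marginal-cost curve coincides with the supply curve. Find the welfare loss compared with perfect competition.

In inverse form: demand P = 175.7 − 0.125Q, supply P = 65 + 0.125Q.
Competitive equilibrium: 175.7 − 0.125Q = 65 + 0.125Q → Q* = 442.8, P* = 120.35.
Marginal revenue: MR = 175.7 − 0.25Q. Set MR = MC: 175.7 − 0.25Q = 65 + 0.125Q → Q_m = 295.2.
Price P_m = 175.7 − 0.125·295.2 = 138.8; MC(Q_m) = 65 + 0.125·295.2 = 101.9.
Competitive Q* = 442.8, so ΔQ = 147.6; wedge = 138.8 − 101.9 = 36.9.
The triangle = ½ × 147.6 × 36.9 = €2723.22.

€2723.22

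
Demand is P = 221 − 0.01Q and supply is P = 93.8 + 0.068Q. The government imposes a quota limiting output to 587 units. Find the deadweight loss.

42488.71

Competitive equilibrium: 221 − 0.01Q = 93.8 + 0.068Q → Q* = 1630.7692, P* = 204.6923.
At Q = 587: demand price = 221 − 0.01·587 = 215.13; supply price = 93.8 + 0.068·587 = 133.716.
ΔQ = 1630.7692 − 587 = 1043.7692; wedge = 215.13 − 133.716 = 81.414.
The triangle = ½ × 1043.7692 × 81.414 = 42488.71.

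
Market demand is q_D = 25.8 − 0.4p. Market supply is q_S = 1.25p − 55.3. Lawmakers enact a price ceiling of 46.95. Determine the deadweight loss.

12.50

In inverse form: demand p = 64.5 − 2.5q, supply p = 44.24 + 0.8q.
Competitive equilibrium: 64.5 − 2.5q = 44.24 + 0.8q → q* = 6.1394, p* = 49.1515.
At the ceiling p = 46.95, quantity supplied = (46.95 − 44.24)/0.8 = 3.3875.
Willingness to pay at q' = 3.3875: 64.5 − 2.5·3.3875 = 56.0313.
Δq = 6.1394 − 3.3875 = 2.7519; wedge = 56.0313 − 46.95 = 9.0813.
The triangle = ½ × 2.7519 × 9.0813 = 12.50.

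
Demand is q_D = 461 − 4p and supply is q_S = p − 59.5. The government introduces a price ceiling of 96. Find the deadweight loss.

In inverse form: demand p = 115.25 − 0.25q, supply p = 59.5 + q.
Competitive equilibrium: 115.25 − 0.25q = 59.5 + q → q* = 44.6, p* = 104.1.
At the ceiling p = 96, quantity supplied = (96 − 59.5)/1 = 36.5.
Willingness to pay at q' = 36.5: 115.25 − 0.25·36.5 = 106.125.
Δq = 44.6 − 36.5 = 8.1; wedge = 106.125 − 96 = 10.125.
Welfare loss = ½ × 8.1 × 10.125 = 41.01.

41.01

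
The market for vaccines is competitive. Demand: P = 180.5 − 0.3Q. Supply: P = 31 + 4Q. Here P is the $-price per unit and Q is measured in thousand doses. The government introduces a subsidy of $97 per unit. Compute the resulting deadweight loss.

$1094.07 thousand

Competitive equilibrium: 180.5 − 0.3Q = 31 + 4Q → Q* = 34.7674, P* = 170.0698.
The subsidy lowers effective supply by 97: P = 4Q − 66.
New quantity: 180.5 − 0.3Q = 4Q − 66 → Q' = 57.3256.
Overproduction ΔQ = 57.3256 − 34.7674 = 22.5582; wedge = subsidy = 97.
The triangle = ½ × 22.5582 × 97 = $1094.07 thousand.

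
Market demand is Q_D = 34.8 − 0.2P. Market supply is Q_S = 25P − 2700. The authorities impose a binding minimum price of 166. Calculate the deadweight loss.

332.99

In inverse form: demand P = 174 − 5Q, supply P = 108 + 0.04Q.
Competitive equilibrium: 174 − 5Q = 108 + 0.04Q → Q* = 13.0952, P* = 108.5238.
At the floor P = 166, quantity demanded = (174 − 166)/5 = 1.6.
Sellers' marginal cost at Q' = 1.6: 108 + 0.04·1.6 = 108.064.
ΔQ = 13.0952 − 1.6 = 11.4952; wedge = 166 − 108.064 = 57.936.
Deadweight loss = ½ × 11.4952 × 57.936 = 332.99.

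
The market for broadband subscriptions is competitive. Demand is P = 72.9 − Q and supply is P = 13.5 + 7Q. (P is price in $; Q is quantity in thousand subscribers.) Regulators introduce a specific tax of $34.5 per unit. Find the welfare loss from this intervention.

Competitive equilibrium: 72.9 − Q = 13.5 + 7Q → Q* = 7.425, P* = 65.475.
With the tax, the buyer price exceeds the seller price by 34.5: (72.9 − Q) − (13.5 + 7Q) = 34.5 → Q' = 3.1125.
ΔQ = 7.425 − 3.1125 = 4.3125; the wedge equals the tax, 34.5.
Deadweight loss = ½ × 4.3125 × 34.5 = $74.39 thousand.

$74.39 thousand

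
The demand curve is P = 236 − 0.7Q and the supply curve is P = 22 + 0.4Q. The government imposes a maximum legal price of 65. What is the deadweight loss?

Competitive equilibrium: 236 − 0.7Q = 22 + 0.4Q → Q* = 194.5455, P* = 99.8182.
At the ceiling P = 65, quantity supplied = (65 − 22)/0.4 = 107.5.
Willingness to pay at Q' = 107.5: 236 − 0.7·107.5 = 160.75.
ΔQ = 194.5455 − 107.5 = 87.0455; wedge = 160.75 − 65 = 95.75.
Welfare loss = ½ × 87.0455 × 95.75 = 4167.30.

4167.30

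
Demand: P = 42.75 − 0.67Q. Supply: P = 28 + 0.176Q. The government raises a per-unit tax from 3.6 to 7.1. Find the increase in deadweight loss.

Competitive equilibrium: 42.75 − 0.67Q = 28 + 0.176Q → Q* = 17.435, P* = 31.0686.
For a per-unit tax t: ΔQ = t/0.846, so DWL = ½·t·(t/0.846) = t²/1.692.
At t = 3.6: DWL = 7.66. At t = 7.1: DWL = 29.793.
Increase = 29.793 − 7.66 = 22.13.

22.13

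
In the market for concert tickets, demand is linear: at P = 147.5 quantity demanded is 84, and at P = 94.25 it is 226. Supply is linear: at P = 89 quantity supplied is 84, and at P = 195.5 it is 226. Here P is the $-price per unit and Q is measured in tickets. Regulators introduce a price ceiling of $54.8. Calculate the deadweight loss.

$5358.24

Demand slope = (94.25 − 147.5)/(226 − 84) = −0.375, so P = 179 − 0.375Q.
Supply slope = (195.5 − 89)/(226 − 84) = 0.75, so P = 26 + 0.75Q.
Competitive equilibrium: 179 − 0.375Q = 26 + 0.75Q → Q* = 136, P* = 128.
At the ceiling P = 54.8, quantity supplied = (54.8 − 26)/0.75 = 38.4.
Willingness to pay at Q' = 38.4: 179 − 0.375·38.4 = 164.6.
ΔQ = 136 − 38.4 = 97.6; wedge = 164.6 − 54.8 = 109.8.
The triangle = ½ × 97.6 × 109.8 = $5358.24.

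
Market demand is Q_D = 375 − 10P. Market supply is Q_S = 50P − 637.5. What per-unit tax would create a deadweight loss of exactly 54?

3.6

In inverse form: demand P = 37.5 − 0.1Q, supply P = 12.75 + 0.02Q.
Competitive equilibrium: 37.5 − 0.1Q = 12.75 + 0.02Q → Q* = 206.25, P* = 16.875.
A tax t gives ΔQ = t/0.12 and wedge t, so DWL = t²/0.24.
t²/0.24 = 54 → t² = 12.96 → t = 3.6.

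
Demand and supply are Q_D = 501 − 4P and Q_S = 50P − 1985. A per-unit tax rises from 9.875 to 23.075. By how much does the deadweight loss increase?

805.44

In inverse form: demand P = 125.25 − 0.25Q, supply P = 39.7 + 0.02Q.
Competitive equilibrium: 125.25 − 0.25Q = 39.7 + 0.02Q → Q* = 316.8519, P* = 46.037.
For a per-unit tax t: ΔQ = t/0.27, so DWL = ½·t·(t/0.27) = t²/0.54.
At t = 9.875: DWL = 180.5845. At t = 23.075: DWL = 986.0289.
Increase = 986.0289 − 180.5845 = 805.44.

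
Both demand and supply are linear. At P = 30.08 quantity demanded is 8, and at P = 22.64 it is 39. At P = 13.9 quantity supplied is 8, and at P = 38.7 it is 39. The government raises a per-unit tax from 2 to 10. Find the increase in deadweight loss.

Demand slope = (22.64 − 30.08)/(39 − 8) = −0.24, so P = 32 − 0.24Q.
Supply slope = (38.7 − 13.9)/(39 − 8) = 0.8, so P = 7.5 + 0.8Q.
Competitive equilibrium: 32 − 0.24Q = 7.5 + 0.8Q → Q* = 23.5577, P* = 26.3462.
For a per-unit tax t: ΔQ = t/1.04, so DWL = ½·t·(t/1.04) = t²/2.08.
At t = 2: DWL = 1.923. At t = 10: DWL = 48.077.
Increase = 48.077 − 1.923 = 46.15.

46.15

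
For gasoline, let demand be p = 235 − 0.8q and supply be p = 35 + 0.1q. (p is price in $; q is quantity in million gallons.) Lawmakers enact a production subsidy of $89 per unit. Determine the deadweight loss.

$4400.56 million

Competitive equilibrium: 235 − 0.8q = 35 + 0.1q → q* = 222.2222, p* = 57.2222.
The subsidy lowers effective supply by 89: p = 0.1q − 54.
New quantity: 235 − 0.8q = 0.1q − 54 → q' = 321.1111.
Overproduction Δq = 321.1111 − 222.2222 = 98.8889; wedge = subsidy = 89.
Welfare loss = ½ × 98.8889 × 89 = $4400.56 million.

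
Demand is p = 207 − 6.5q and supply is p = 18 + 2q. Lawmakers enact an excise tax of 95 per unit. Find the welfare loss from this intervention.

Competitive equilibrium: 207 − 6.5q = 18 + 2q → q* = 22.2353, p* = 62.4706.
With the tax, the buyer price exceeds the seller price by 95: (207 − 6.5q) − (18 + 2q) = 95 → q' = 11.0588.
Δq = 22.2353 − 11.0588 = 11.1765; the wedge equals the tax, 95.
DWL = ½ × 11.1765 × 95 = 530.88.

530.88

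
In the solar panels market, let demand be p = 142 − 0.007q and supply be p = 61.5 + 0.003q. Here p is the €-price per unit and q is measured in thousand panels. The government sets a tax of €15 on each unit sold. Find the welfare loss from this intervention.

€11250 thousand

Competitive equilibrium: 142 − 0.007q = 61.5 + 0.003q → q* = 8050, p* = 85.65.
With the tax, the buyer price exceeds the seller price by 15: (142 − 0.007q) − (61.5 + 0.003q) = 15 → q' = 6550.
Δq = 8050 − 6550 = 1500; the wedge equals the tax, 15.
DWL = ½ × 1500 × 15 = €11250 thousand.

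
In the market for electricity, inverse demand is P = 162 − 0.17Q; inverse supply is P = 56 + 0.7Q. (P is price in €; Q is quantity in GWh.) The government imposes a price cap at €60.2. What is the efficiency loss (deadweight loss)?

€5837.13

Competitive equilibrium: 162 − 0.17Q = 56 + 0.7Q → Q* = 121.8391, P* = 141.2874.
At the ceiling P = 60.2, quantity supplied = (60.2 − 56)/0.7 = 6.
Willingness to pay at Q' = 6: 162 − 0.17·6 = 160.98.
ΔQ = 121.8391 − 6 = 115.8391; wedge = 160.98 − 60.2 = 100.78.
DWL = ½ × 115.8391 × 100.78 = €5837.13.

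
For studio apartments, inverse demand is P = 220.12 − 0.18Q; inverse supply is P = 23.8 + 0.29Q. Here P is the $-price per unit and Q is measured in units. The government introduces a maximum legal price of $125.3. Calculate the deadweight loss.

Competitive equilibrium: 220.12 − 0.18Q = 23.8 + 0.29Q → Q* = 417.7021, P* = 144.9336.
At the ceiling P = 125.3, quantity supplied = (125.3 − 23.8)/0.29 = 350.
Willingness to pay at Q' = 350: 220.12 − 0.18·350 = 157.12.
ΔQ = 417.7021 − 350 = 67.7021; wedge = 157.12 − 125.3 = 31.82.
DWL = ½ × 67.7021 × 31.82 = $1077.14.

$1077.14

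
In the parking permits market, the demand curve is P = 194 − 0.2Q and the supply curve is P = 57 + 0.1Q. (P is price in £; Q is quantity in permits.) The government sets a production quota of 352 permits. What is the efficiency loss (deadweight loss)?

£1643.27

Competitive equilibrium: 194 − 0.2Q = 57 + 0.1Q → Q* = 456.6667, P* = 102.6667.
At Q = 352: demand price = 194 − 0.2·352 = 123.6; supply price = 57 + 0.1·352 = 92.2.
ΔQ = 456.6667 − 352 = 104.6667; wedge = 123.6 − 92.2 = 31.4.
DWL = ½ × 104.6667 × 31.4 = £1643.27.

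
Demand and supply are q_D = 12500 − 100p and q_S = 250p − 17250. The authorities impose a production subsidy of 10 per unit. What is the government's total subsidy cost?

47142.86

In inverse form: demand p = 125 − 0.01q, supply p = 69 + 0.004q.
Competitive equilibrium: 125 − 0.01q = 69 + 0.004q → q* = 4000, p* = 85.
The subsidy lowers effective supply by 10: p = 59 + 0.004q.
New quantity: 125 − 0.01q = 59 + 0.004q → q' = 4714.2857.
Total subsidy cost = 10 × 4714.2857 = 47142.86.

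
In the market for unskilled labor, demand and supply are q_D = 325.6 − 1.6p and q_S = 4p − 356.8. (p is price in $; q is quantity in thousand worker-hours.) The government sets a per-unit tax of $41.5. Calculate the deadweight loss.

In inverse form: demand p = 203.5 − 0.625q, supply p = 89.2 + 0.25q.
Competitive equilibrium: 203.5 − 0.625q = 89.2 + 0.25q → q* = 130.6286, p* = 121.8571.
With the tax, the buyer price exceeds the seller price by 41.5: (203.5 − 0.625q) − (89.2 + 0.25q) = 41.5 → q' = 83.2.
Δq = 130.6286 − 83.2 = 47.4286; the wedge equals the tax, 41.5.
Deadweight loss = ½ × 47.4286 × 41.5 = $984.14 thousand.

$984.14 thousand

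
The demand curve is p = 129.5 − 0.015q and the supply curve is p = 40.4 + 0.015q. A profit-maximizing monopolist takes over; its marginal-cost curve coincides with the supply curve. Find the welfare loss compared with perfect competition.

Competitive equilibrium: 129.5 − 0.015q = 40.4 + 0.015q → q* = 2970, p* = 84.95.
Marginal revenue: MR = 129.5 − 0.03q. Set MR = MC: 129.5 − 0.03q = 40.4 + 0.015q → q_m = 1980.
Price p_m = 129.5 − 0.015·1980 = 99.8; MC(q_m) = 40.4 + 0.015·1980 = 70.1.
Competitive q* = 2970, so Δq = 990; wedge = 99.8 − 70.1 = 29.7.
Welfare loss = ½ × 990 × 29.7 = 14701.50.

14701.50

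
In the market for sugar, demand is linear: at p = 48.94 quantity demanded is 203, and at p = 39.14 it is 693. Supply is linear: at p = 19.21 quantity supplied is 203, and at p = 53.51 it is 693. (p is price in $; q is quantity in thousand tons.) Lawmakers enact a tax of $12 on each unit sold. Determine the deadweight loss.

Demand slope = (39.14 − 48.94)/(693 − 203) = −0.02, so p = 53 − 0.02q.
Supply slope = (53.51 − 19.21)/(693 − 203) = 0.07, so p = 5 + 0.07q.
Competitive equilibrium: 53 − 0.02q = 5 + 0.07q → q* = 533.3333, p* = 42.3333.
With the tax, the buyer price exceeds the seller price by 12: (53 − 0.02q) − (5 + 0.07q) = 12 → q' = 400.
Δq = 533.3333 − 400 = 133.3333; the wedge equals the tax, 12.
Welfare loss = ½ × 133.3333 × 12 = $800 thousand.

$800 thousand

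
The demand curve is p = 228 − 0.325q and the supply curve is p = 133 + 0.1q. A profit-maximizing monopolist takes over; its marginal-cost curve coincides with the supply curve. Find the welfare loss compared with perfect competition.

1993.76

Competitive equilibrium: 228 − 0.325q = 133 + 0.1q → q* = 223.52941, p* = 155.35294.
Marginal revenue: MR = 228 − 0.65q. Set MR = MC: 228 − 0.65q = 133 + 0.1q → q_m = 126.66667.
Price p_m = 228 − 0.325·126.66667 = 186.83333; MC(q_m) = 133 + 0.1·126.66667 = 145.66667.
Competitive q* = 223.52941, so Δq = 96.86274; wedge = 186.83333 − 145.66667 = 41.16666.
Deadweight loss = ½ × 96.86274 × 41.16666 = 1993.76.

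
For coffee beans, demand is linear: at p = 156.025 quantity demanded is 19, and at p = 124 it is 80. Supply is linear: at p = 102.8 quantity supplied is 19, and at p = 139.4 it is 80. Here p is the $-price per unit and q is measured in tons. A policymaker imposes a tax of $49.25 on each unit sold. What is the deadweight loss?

$1078.03

Demand slope = (124 − 156.025)/(80 − 19) = −0.525, so p = 166 − 0.525q.
Supply slope = (139.4 − 102.8)/(80 − 19) = 0.6, so p = 91.4 + 0.6q.
Competitive equilibrium: 166 − 0.525q = 91.4 + 0.6q → q* = 66.3111, p* = 131.1867.
With the tax, the buyer price exceeds the seller price by 49.25: (166 − 0.525q) − (91.4 + 0.6q) = 49.25 → q' = 22.5333.
Δq = 66.3111 − 22.5333 = 43.7778; the wedge equals the tax, 49.25.
Welfare loss = ½ × 43.7778 × 49.25 = $1078.03.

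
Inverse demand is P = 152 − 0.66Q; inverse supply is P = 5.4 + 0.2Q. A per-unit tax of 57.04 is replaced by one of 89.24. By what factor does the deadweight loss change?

2.448

Competitive equilibrium: 152 − 0.66Q = 5.4 + 0.2Q → Q* = 170.4651, P* = 39.493.
For a per-unit tax t: ΔQ = t/0.86, so DWL = ½·t·(t/0.86) = t²/1.72.
At t = 57.04: DWL = 1891.606. At t = 89.24: DWL = 4630.103.
Ratio = (89.24/57.04)² = 2.448.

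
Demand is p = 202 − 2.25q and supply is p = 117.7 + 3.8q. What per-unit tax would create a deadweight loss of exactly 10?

11

Competitive equilibrium: 202 − 2.25q = 117.7 + 3.8q → q* = 13.9339, p* = 170.6488.
A tax t gives Δq = t/6.05 and wedge t, so DWL = t²/12.1.
t²/12.1 = 10 → t² = 121 → t = 11.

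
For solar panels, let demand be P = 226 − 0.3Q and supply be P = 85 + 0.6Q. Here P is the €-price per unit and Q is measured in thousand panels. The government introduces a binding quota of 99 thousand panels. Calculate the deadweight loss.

Competitive equilibrium: 226 − 0.3Q = 85 + 0.6Q → Q* = 156.6667, P* = 179.
At Q = 99: demand price = 226 − 0.3·99 = 196.3; supply price = 85 + 0.6·99 = 144.4.
ΔQ = 156.6667 − 99 = 57.6667; wedge = 196.3 − 144.4 = 51.9.
The triangle = ½ × 57.6667 × 51.9 = €1496.45 thousand.

€1496.45 thousand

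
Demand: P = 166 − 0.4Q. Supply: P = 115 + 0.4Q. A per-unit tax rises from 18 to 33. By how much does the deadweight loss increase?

Competitive equilibrium: 166 − 0.4Q = 115 + 0.4Q → Q* = 63.75, P* = 140.5.
For a per-unit tax t: ΔQ = t/0.8, so DWL = ½·t·(t/0.8) = t²/1.6.
At t = 18: DWL = 202.5. At t = 33: DWL = 680.625.
Increase = 680.625 − 202.5 = 478.125.

478.125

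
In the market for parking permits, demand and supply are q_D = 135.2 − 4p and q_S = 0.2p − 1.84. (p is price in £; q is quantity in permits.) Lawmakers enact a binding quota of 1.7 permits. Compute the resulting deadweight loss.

£23.40

In inverse form: demand p = 33.8 − 0.25q, supply p = 9.2 + 5q.
Competitive equilibrium: 33.8 − 0.25q = 9.2 + 5q → q* = 4.6857, p* = 32.6286.
At q = 1.7: demand price = 33.8 − 0.25·1.7 = 33.375; supply price = 9.2 + 5·1.7 = 17.7.
Δq = 4.6857 − 1.7 = 2.9857; wedge = 33.375 − 17.7 = 15.675.
Welfare loss = ½ × 2.9857 × 15.675 = £23.40.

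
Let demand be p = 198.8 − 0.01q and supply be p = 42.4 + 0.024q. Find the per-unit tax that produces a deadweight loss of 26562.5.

Competitive equilibrium: 198.8 − 0.01q = 42.4 + 0.024q → q* = 4600, p* = 152.8.
A tax t gives Δq = t/0.034 and wedge t, so DWL = t²/0.068.
t²/0.068 = 26562.5 → t² = 1806.25 → t = 42.5.

42.5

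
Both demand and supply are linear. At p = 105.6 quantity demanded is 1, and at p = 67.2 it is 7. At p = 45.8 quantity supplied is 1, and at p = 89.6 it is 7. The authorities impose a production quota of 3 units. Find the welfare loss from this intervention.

38.31

Demand slope = (67.2 − 105.6)/(7 − 1) = −6.4, so p = 112 − 6.4q.
Supply slope = (89.6 − 45.8)/(7 − 1) = 7.3, so p = 38.5 + 7.3q.
Competitive equilibrium: 112 − 6.4q = 38.5 + 7.3q → q* = 5.365, p* = 77.6642.
At q = 3: demand price = 112 − 6.4·3 = 92.8; supply price = 38.5 + 7.3·3 = 60.4.
Δq = 5.365 − 3 = 2.365; wedge = 92.8 − 60.4 = 32.4.
Welfare loss = ½ × 2.365 × 32.4 = 38.31.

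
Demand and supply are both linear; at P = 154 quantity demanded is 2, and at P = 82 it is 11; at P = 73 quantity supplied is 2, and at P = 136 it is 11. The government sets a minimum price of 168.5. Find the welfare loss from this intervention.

Demand slope = (82 − 154)/(11 − 2) = −8, so P = 170 − 8Q.
Supply slope = (136 − 73)/(11 − 2) = 7, so P = 59 + 7Q.
Competitive equilibrium: 170 − 8Q = 59 + 7Q → Q* = 7.4, P* = 110.8.
At the floor P = 168.5, quantity demanded = (170 − 168.5)/8 = 0.1875.
Sellers' marginal cost at Q' = 0.1875: 59 + 7·0.1875 = 60.3125.
ΔQ = 7.4 − 0.1875 = 7.2125; wedge = 168.5 − 60.3125 = 108.1875.
DWL = ½ × 7.2125 × 108.1875 = 390.15.

390.15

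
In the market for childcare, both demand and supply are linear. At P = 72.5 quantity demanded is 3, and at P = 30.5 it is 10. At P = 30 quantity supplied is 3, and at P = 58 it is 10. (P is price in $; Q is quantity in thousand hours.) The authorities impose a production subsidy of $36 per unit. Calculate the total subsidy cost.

$390.60 thousand

Demand slope = (30.5 − 72.5)/(10 − 3) = −6, so P = 90.5 − 6Q.
Supply slope = (58 − 30)/(10 − 3) = 4, so P = 18 + 4Q.
Competitive equilibrium: 90.5 − 6Q = 18 + 4Q → Q* = 7.25, P* = 47.
The subsidy lowers effective supply by 36: P = 4Q − 18.
New quantity: 90.5 − 6Q = 4Q − 18 → Q' = 10.85.
Total subsidy cost = 36 × 10.85 = $390.60 thousand.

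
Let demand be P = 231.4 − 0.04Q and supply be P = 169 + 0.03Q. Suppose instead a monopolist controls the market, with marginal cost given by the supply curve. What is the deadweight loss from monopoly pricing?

3677.70

Competitive equilibrium: 231.4 − 0.04Q = 169 + 0.03Q → Q* = 891.42857, P* = 195.74286.
Marginal revenue: MR = 231.4 − 0.08Q. Set MR = MC: 231.4 − 0.08Q = 169 + 0.03Q → Q_m = 567.27273.
Price P_m = 231.4 − 0.04·567.27273 = 208.70909; MC(Q_m) = 169 + 0.03·567.27273 = 186.01818.
Competitive Q* = 891.42857, so ΔQ = 324.15584; wedge = 208.70909 − 186.01818 = 22.69091.
The triangle = ½ × 324.15584 × 22.69091 = 3677.70.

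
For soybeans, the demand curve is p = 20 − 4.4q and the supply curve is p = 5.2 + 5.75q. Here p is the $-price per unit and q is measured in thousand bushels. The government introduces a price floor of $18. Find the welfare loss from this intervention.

$5.11 thousand

Competitive equilibrium: 20 − 4.4q = 5.2 + 5.75q → q* = 1.4581, p* = 13.5842.
At the floor p = 18, quantity demanded = (20 − 18)/4.4 = 0.4545.
Sellers' marginal cost at q' = 0.4545: 5.2 + 5.75·0.4545 = 7.8134.
Δq = 1.4581 − 0.4545 = 1.0036; wedge = 18 − 7.8134 = 10.1866.
The triangle = ½ × 1.0036 × 10.1866 = $5.11 thousand.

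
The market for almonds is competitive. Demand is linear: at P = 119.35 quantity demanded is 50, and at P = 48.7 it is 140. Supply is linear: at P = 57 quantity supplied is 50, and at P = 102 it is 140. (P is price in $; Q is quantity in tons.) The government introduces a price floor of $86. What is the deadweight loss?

Demand slope = (48.7 − 119.35)/(140 − 50) = −0.785, so P = 158.6 − 0.785Q.
Supply slope = (102 − 57)/(140 − 50) = 0.5, so P = 32 + 0.5Q.
Competitive equilibrium: 158.6 − 0.785Q = 32 + 0.5Q → Q* = 98.5214, P* = 81.2607.
At the floor P = 86, quantity demanded = (158.6 − 86)/0.785 = 92.4841.
Sellers' marginal cost at Q' = 92.4841: 32 + 0.5·92.4841 = 78.2421.
ΔQ = 98.5214 − 92.4841 = 6.0373; wedge = 86 − 78.2421 = 7.7579.
Deadweight loss = ½ × 6.0373 × 7.7579 = $23.42.

$23.42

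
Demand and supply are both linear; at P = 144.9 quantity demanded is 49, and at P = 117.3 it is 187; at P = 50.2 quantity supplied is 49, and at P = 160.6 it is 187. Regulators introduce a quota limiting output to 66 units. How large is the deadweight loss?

3018.645

Demand slope = (117.3 − 144.9)/(187 − 49) = −0.2, so P = 154.7 − 0.2Q.
Supply slope = (160.6 − 50.2)/(187 − 49) = 0.8, so P = 11 + 0.8Q.
Competitive equilibrium: 154.7 − 0.2Q = 11 + 0.8Q → Q* = 143.7, P* = 125.96.
At Q = 66: demand price = 154.7 − 0.2·66 = 141.5; supply price = 11 + 0.8·66 = 63.8.
ΔQ = 143.7 − 66 = 77.7; wedge = 141.5 − 63.8 = 77.7.
The triangle = ½ × 77.7 × 77.7 = 3018.645.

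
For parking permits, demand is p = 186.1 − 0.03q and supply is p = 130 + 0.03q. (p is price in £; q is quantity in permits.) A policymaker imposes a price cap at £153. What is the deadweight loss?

Competitive equilibrium: 186.1 − 0.03q = 130 + 0.03q → q* = 935, p* = 158.05.
At the ceiling p = 153, quantity supplied = (153 − 130)/0.03 = 766.6667.
Willingness to pay at q' = 766.6667: 186.1 − 0.03·766.6667 = 163.1.
Δq = 935 − 766.6667 = 168.3333; wedge = 163.1 − 153 = 10.1.
Welfare loss = ½ × 168.3333 × 10.1 = £850.08.

£850.08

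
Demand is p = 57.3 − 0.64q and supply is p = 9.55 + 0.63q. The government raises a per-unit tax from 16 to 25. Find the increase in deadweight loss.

145.28

Competitive equilibrium: 57.3 − 0.64q = 9.55 + 0.63q → q* = 37.5984, p* = 33.237.
For a per-unit tax t: Δq = t/1.27, so DWL = ½·t·(t/1.27) = t²/2.54.
At t = 16: DWL = 100.787. At t = 25: DWL = 246.063.
Increase = 246.063 − 100.787 = 145.28.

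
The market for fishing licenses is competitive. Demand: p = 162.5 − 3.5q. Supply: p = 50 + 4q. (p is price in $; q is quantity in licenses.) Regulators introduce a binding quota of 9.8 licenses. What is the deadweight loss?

$101.40

Competitive equilibrium: 162.5 − 3.5q = 50 + 4q → q* = 15, p* = 110.
At q = 9.8: demand price = 162.5 − 3.5·9.8 = 128.2; supply price = 50 + 4·9.8 = 89.2.
Δq = 15 − 9.8 = 5.2; wedge = 128.2 − 89.2 = 39.
The triangle = ½ × 5.2 × 39 = $101.40.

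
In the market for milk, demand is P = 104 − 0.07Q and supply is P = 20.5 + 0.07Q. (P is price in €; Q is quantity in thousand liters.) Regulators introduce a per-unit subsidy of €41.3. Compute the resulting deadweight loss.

Competitive equilibrium: 104 − 0.07Q = 20.5 + 0.07Q → Q* = 596.4286, P* = 62.25.
The subsidy lowers effective supply by 41.3: P = 0.07Q − 20.8.
New quantity: 104 − 0.07Q = 0.07Q − 20.8 → Q' = 891.4286.
Overproduction ΔQ = 891.4286 − 596.4286 = 295; wedge = subsidy = 41.3.
Welfare loss = ½ × 295 × 41.3 = €6091.75 thousand.

€6091.75 thousand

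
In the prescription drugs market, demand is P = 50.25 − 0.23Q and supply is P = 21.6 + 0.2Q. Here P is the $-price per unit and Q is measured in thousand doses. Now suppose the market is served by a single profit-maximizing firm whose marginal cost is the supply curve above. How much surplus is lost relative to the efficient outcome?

Competitive equilibrium: 50.25 − 0.23Q = 21.6 + 0.2Q → Q* = 66.6279, P* = 34.9256.
Marginal revenue: MR = 50.25 − 0.46Q. Set MR = MC: 50.25 − 0.46Q = 21.6 + 0.2Q → Q_m = 43.4091.
Price P_m = 50.25 − 0.23·43.4091 = 40.2659; MC(Q_m) = 21.6 + 0.2·43.4091 = 30.2818.
Competitive Q* = 66.6279, so ΔQ = 23.2188; wedge = 40.2659 − 30.2818 = 9.9841.
DWL = ½ × 23.2188 × 9.9841 = $115.91 thousand.

$115.91 thousand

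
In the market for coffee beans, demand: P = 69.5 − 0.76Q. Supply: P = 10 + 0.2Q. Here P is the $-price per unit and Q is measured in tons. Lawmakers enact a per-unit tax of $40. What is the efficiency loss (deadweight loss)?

$833.33

Competitive equilibrium: 69.5 − 0.76Q = 10 + 0.2Q → Q* = 61.9792, P* = 22.3958.
With the tax, the buyer price exceeds the seller price by 40: (69.5 − 0.76Q) − (10 + 0.2Q) = 40 → Q' = 20.3125.
ΔQ = 61.9792 − 20.3125 = 41.6667; the wedge equals the tax, 40.
DWL = ½ × 41.6667 × 40 = $833.33.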